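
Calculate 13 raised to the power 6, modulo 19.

Step 1: Compute 13^6 mod 19 step by step, reducing modulo 19 at each step.
  13^1 mod 19 = 13
  13^2 mod 19 = (13 * 13) mod 19 = 17
  13^3 mod 19 = (17 * 13) mod 19 = 12
  13^4 mod 19 = (12 * 13) mod 19 = 4
  13^5 mod 19 = (4 * 13) mod 19 = 14
  13^6 mod 19 = (14 * 13) mod 19 = 11
Step 2: Result = 11.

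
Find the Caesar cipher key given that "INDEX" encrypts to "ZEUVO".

Step 1: Compare first letters: I (position 8) -> Z (position 25).
Step 2: Shift = (25 - 8) mod 26 = 17.
The shift value is 17.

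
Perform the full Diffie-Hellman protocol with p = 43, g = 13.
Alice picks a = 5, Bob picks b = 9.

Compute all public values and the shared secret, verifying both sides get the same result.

Step 1: A = g^a mod p = 13^5 mod 43 = 31.
Step 2: B = g^b mod p = 13^9 mod 43 = 21.
Step 3: Alice computes s = B^a mod p = 21^5 mod 43 = 4.
Step 4: Bob computes s = A^b mod p = 31^9 mod 43 = 4.
Both sides agree: shared secret = 4.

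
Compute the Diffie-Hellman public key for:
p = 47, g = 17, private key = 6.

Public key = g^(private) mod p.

Step 1: A = g^a mod p = 17^6 mod 47.
  17^1 mod 47 = 17
  17^2 mod 47 = (17 * 17) mod 47 = 7
  17^3 mod 47 = (7 * 17) mod 47 = 25
  17^4 mod 47 = (25 * 17) mod 47 = 2
  17^5 mod 47 = (2 * 17) mod 47 = 34
  17^6 mod 47 = (34 * 17) mod 47 = 14
Result: A = 14.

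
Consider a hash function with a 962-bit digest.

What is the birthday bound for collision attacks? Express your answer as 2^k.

Step 1: The birthday paradox gives collision probability ~50% after sqrt(2^n) = 2^(n/2) hashes.
Step 2: For 962-bit output: 2^(962/2) = 2^481.
Step 3: Approximately 2^481 hash computations needed.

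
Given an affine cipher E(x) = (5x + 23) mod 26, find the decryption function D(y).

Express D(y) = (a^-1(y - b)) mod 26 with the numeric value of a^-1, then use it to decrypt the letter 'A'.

Step 1: Find a^-1, the modular inverse of 5 mod 26.
Step 2: We need 5 * a^-1 = 1 (mod 26).
Step 3: 5 * 21 = 105 = 4 * 26 + 1, so a^-1 = 21.
Step 4: D(y) = 21(y - 23) mod 26.
Step 5: Apply to 'A' (y = 0): D(0) = 21 * (0 - 23) mod 26 = 21 * -23 mod 26 = 11 -> 'L'.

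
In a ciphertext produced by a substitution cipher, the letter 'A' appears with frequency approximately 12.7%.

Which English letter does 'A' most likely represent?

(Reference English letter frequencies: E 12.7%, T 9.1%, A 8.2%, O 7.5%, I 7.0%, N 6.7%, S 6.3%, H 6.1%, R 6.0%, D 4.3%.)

Step 1: The observed frequency is 12.7%.
Step 2: Compare with English frequencies:
  E: 12.7% (difference: 0.0%) <-- closest
  T: 9.1% (difference: 3.6%)
  A: 8.2% (difference: 4.5%)
  O: 7.5% (difference: 5.2%)
  I: 7.0% (difference: 5.7%)
  N: 6.7% (difference: 6.0%)
  S: 6.3% (difference: 6.4%)
  H: 6.1% (difference: 6.6%)
  R: 6.0% (difference: 6.7%)
  D: 4.3% (difference: 8.4%)
Step 3: 'A' most likely represents 'E' (frequency 12.7%).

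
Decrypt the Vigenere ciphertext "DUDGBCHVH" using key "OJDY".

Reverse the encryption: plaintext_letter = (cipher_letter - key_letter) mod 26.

Step 1: Extend key: OJDYOJDYO
Step 2: Decrypt each letter (c - k) mod 26:
  D(3) - O(14) = (3-14) mod 26 = 15 = P
  U(20) - J(9) = (20-9) mod 26 = 11 = L
  D(3) - D(3) = (3-3) mod 26 = 0 = A
  G(6) - Y(24) = (6-24) mod 26 = 8 = I
  B(1) - O(14) = (1-14) mod 26 = 13 = N
  C(2) - J(9) = (2-9) mod 26 = 19 = T
  H(7) - D(3) = (7-3) mod 26 = 4 = E
  V(21) - Y(24) = (21-24) mod 26 = 23 = X
  H(7) - O(14) = (7-14) mod 26 = 19 = T
Plaintext: PLAINTEXT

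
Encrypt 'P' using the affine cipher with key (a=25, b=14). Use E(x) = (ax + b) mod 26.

Step 1: Convert 'P' to number: x = 15.
Step 2: E(15) = (25 * 15 + 14) mod 26 = 389 mod 26 = 25.
Step 3: Convert 25 back to letter: Z.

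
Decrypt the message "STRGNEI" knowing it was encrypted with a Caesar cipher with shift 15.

Step 1: Reverse the shift by subtracting 15 from each letter position.
  S (position 18) -> position (18-15) mod 26 = 3 -> D
  T (position 19) -> position (19-15) mod 26 = 4 -> E
  R (position 17) -> position (17-15) mod 26 = 2 -> C
  G (position 6) -> position (6-15) mod 26 = 17 -> R
  N (position 13) -> position (13-15) mod 26 = 24 -> Y
  E (position 4) -> position (4-15) mod 26 = 15 -> P
  I (position 8) -> position (8-15) mod 26 = 19 -> T
Decrypted message: DECRYPT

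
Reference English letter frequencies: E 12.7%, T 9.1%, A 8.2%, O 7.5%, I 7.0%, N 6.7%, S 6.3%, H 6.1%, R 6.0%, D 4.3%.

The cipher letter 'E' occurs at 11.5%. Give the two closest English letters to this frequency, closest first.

Step 1: Observed frequency of 'E' is 11.5%.
Step 2: Compute distances to each reference frequency and sort:
  E (12.7%): difference = 1.2% <-- BEST
  T (9.1%): difference = 2.4% <-- RUNNER-UP
  A (8.2%): difference = 3.3%
  O (7.5%): difference = 4.0%
  I (7.0%): difference = 4.5%
Step 3: Most likely is 'E' (12.7%, diff 1.2%); second most likely is 'T' (9.1%, diff 2.4%).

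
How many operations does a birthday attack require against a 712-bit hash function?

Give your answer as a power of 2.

Step 1: The birthday paradox gives collision probability ~50% after sqrt(2^n) = 2^(n/2) hashes.
Step 2: For 712-bit output: 2^(712/2) = 2^356.
Step 3: Approximately 2^356 hash computations needed.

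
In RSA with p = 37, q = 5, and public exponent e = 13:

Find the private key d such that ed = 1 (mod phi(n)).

Step 1: n = 37 * 5 = 185.
Step 2: phi(n) = 36 * 4 = 144.
Step 3: Find d such that 13 * d = 1 (mod 144).
Step 4: d = 13^(-1) mod 144 = 133.
Verification: 13 * 133 = 1729 = 12 * 144 + 1.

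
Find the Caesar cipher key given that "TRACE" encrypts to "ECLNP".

Step 1: Compare first letters: T (position 19) -> E (position 4).
Step 2: Shift = (4 - 19) mod 26 = 11.
The shift value is 11.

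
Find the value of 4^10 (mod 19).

Step 1: Compute 4^10 mod 19 step by step, reducing modulo 19 at each step.
  4^1 mod 19 = 4
  4^2 mod 19 = (4 * 4) mod 19 = 16
  4^3 mod 19 = (16 * 4) mod 19 = 7
  4^4 mod 19 = (7 * 4) mod 19 = 9
  4^5 mod 19 = (9 * 4) mod 19 = 17
  4^6 mod 19 = (17 * 4) mod 19 = 11
  4^7 mod 19 = (11 * 4) mod 19 = 6
  4^8 mod 19 = (6 * 4) mod 19 = 5
  4^9 mod 19 = (5 * 4) mod 19 = 1
  4^10 mod 19 = (1 * 4) mod 19 = 4
Step 2: Result = 4.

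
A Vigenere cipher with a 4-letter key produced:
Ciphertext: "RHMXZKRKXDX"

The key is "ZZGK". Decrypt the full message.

Step 1: Key 'ZZGK' has length 4. Extended key: ZZGKZZGKZZG
Step 2: Decrypt each position:
  R(17) - Z(25) = 18 = S
  H(7) - Z(25) = 8 = I
  M(12) - G(6) = 6 = G
  X(23) - K(10) = 13 = N
  Z(25) - Z(25) = 0 = A
  K(10) - Z(25) = 11 = L
  R(17) - G(6) = 11 = L
  K(10) - K(10) = 0 = A
  X(23) - Z(25) = 24 = Y
  D(3) - Z(25) = 4 = E
  X(23) - G(6) = 17 = R
Plaintext: SIGNALLAYER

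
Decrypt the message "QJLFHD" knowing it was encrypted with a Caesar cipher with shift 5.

Step 1: Reverse the shift by subtracting 5 from each letter position.
  Q (position 16) -> position (16-5) mod 26 = 11 -> L
  J (position 9) -> position (9-5) mod 26 = 4 -> E
  L (position 11) -> position (11-5) mod 26 = 6 -> G
  F (position 5) -> position (5-5) mod 26 = 0 -> A
  H (position 7) -> position (7-5) mod 26 = 2 -> C
  D (position 3) -> position (3-5) mod 26 = 24 -> Y
Decrypted message: LEGACY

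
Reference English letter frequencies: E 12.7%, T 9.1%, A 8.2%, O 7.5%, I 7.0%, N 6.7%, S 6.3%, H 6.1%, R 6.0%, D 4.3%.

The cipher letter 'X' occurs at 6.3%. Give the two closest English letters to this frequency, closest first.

Step 1: Observed frequency of 'X' is 6.3%.
Step 2: Compute distances to each reference frequency and sort:
  S (6.3%): difference = 0.0% <-- BEST
  H (6.1%): difference = 0.2% <-- RUNNER-UP
  R (6.0%): difference = 0.3%
  N (6.7%): difference = 0.4%
  I (7.0%): difference = 0.7%
Step 3: Most likely is 'S' (6.3%, diff 0.0%); second most likely is 'H' (6.1%, diff 0.2%).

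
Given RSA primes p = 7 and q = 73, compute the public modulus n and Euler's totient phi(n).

Step 1: n = p * q = 7 * 73 = 511.
Step 2: phi(n) = (p-1)(q-1) = 6 * 72 = 432.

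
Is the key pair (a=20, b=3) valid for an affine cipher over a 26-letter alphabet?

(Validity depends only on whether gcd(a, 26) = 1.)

Step 1: Compute gcd(20, 26).
Step 2: gcd(20, 26) = 2.
Since gcd = 2 != 1, 20 shares a common factor with 26, so it cannot be used.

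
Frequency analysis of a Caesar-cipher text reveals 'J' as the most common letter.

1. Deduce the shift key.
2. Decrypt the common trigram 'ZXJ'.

Step 1: In English, 'E' is the most frequent letter (12.7%).
Step 2: The most frequent ciphertext letter is 'J' (position 9).
Step 3: Shift = (9 - 4) mod 26 = 5.
Step 4: Decrypt 'ZXJ' by shifting back 5:
  Z -> U
  X -> S
  J -> E
Step 5: 'ZXJ' decrypts to 'USE'.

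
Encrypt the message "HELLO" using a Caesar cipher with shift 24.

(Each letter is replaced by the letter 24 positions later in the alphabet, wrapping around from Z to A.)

Step 1: For each letter, shift forward by 24 positions (mod 26).
  H (position 7) -> position (7+24) mod 26 = 5 -> F
  E (position 4) -> position (4+24) mod 26 = 2 -> C
  L (position 11) -> position (11+24) mod 26 = 9 -> J
  L (position 11) -> position (11+24) mod 26 = 9 -> J
  O (position 14) -> position (14+24) mod 26 = 12 -> M
Result: FCJJM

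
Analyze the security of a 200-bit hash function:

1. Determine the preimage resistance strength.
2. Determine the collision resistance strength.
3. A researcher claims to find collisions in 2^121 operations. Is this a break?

Step 1: Preimage resistance requires brute-force of 2^200 operations.
Step 2: Collision resistance (birthday bound) = 2^(200/2) = 2^100.
Step 3: The claimed attack costs 2^121 operations.
Step 4: Since 2^121 >= 2^100, the claimed attack is no faster than the generic birthday attack, so this does not break collision resistance.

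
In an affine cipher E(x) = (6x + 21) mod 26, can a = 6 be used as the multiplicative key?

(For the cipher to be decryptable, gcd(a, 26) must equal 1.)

Step 1: Compute gcd(6, 26).
Step 2: gcd(6, 26) = 2.
Since gcd = 2 != 1, 6 shares a common factor with 26, so it cannot be used.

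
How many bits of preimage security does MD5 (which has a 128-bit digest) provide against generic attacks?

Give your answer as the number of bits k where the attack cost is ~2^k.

Step 1: The hash has a 128-bit output.
Step 2: Preimage resistance means: given a digest h(x), it should be infeasible to find any input that hashes to it.
With a 128-bit output there are 2^128 possible digests, so a generic brute-force preimage search costs about 2^128 evaluations.
Step 3: Security level = 128 bits.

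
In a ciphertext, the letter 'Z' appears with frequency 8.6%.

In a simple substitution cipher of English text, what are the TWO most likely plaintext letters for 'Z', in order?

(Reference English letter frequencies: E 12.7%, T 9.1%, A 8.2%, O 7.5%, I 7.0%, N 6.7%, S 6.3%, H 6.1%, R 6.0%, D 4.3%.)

Step 1: Observed frequency of 'Z' is 8.6%.
Step 2: Compute distances to each reference frequency and sort:
  A (8.2%): difference = 0.4% <-- BEST
  T (9.1%): difference = 0.5% <-- RUNNER-UP
  O (7.5%): difference = 1.1%
  I (7.0%): difference = 1.6%
  N (6.7%): difference = 1.9%
Step 3: Most likely is 'A' (8.2%, diff 0.4%); second most likely is 'T' (9.1%, diff 0.5%).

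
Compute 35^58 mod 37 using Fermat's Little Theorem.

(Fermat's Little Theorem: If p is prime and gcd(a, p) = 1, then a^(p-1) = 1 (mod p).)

Step 1: Since 37 is prime, by Fermat's Little Theorem: 35^36 = 1 (mod 37).
Step 2: Reduce exponent: 58 mod 36 = 22.
Step 3: So 35^58 = 35^22 (mod 37).
Step 4: 35^22 mod 37 = 21.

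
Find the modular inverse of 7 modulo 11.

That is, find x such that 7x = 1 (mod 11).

Step 1: We need x such that 7 * x = 1 (mod 11).
Step 2: Using the extended Euclidean algorithm or trial:
  7 * 8 = 56 = 5 * 11 + 1.
Step 3: Since 56 mod 11 = 1, the inverse is x = 8.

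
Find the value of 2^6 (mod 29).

Step 1: Compute 2^6 mod 29 step by step, reducing modulo 29 at each step.
  2^1 mod 29 = 2
  2^2 mod 29 = (2 * 2) mod 29 = 4
  2^3 mod 29 = (4 * 2) mod 29 = 8
  2^4 mod 29 = (8 * 2) mod 29 = 16
  2^5 mod 29 = (16 * 2) mod 29 = 3
  2^6 mod 29 = (3 * 2) mod 29 = 6
Step 2: Result = 6.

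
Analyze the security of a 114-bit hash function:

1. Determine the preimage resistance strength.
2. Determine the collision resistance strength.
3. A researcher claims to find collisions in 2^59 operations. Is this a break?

Step 1: Preimage resistance requires brute-force of 2^114 operations.
Step 2: Collision resistance (birthday bound) = 2^(114/2) = 2^57.
Step 3: The claimed attack costs 2^59 operations.
Step 4: Since 2^59 >= 2^57, the claimed attack is no faster than the generic birthday attack, so this does not break collision resistance.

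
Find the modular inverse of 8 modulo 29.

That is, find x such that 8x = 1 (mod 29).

Step 1: We need x such that 8 * x = 1 (mod 29).
Step 2: Using the extended Euclidean algorithm or trial:
  8 * 11 = 88 = 3 * 29 + 1.
Step 3: Since 88 mod 29 = 1, the inverse is x = 11.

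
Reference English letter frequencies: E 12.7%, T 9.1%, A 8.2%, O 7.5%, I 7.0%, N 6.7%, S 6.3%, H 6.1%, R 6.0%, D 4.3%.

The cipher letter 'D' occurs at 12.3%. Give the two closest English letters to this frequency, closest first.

Step 1: Observed frequency of 'D' is 12.3%.
Step 2: Compute distances to each reference frequency and sort:
  E (12.7%): difference = 0.4% <-- BEST
  T (9.1%): difference = 3.2% <-- RUNNER-UP
  A (8.2%): difference = 4.1%
  O (7.5%): difference = 4.8%
  I (7.0%): difference = 5.3%
Step 3: Most likely is 'E' (12.7%, diff 0.4%); second most likely is 'T' (9.1%, diff 3.2%).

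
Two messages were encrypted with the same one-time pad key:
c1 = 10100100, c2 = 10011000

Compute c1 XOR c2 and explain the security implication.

Step 1: c1 XOR c2 = (m1 XOR k) XOR (m2 XOR k).
Step 2: By XOR associativity/commutativity: = m1 XOR m2 XOR k XOR k = m1 XOR m2.
Step 3: 10100100 XOR 10011000 = 00111100 = 60.
Step 4: The key cancels out! An attacker learns m1 XOR m2 = 60, revealing the relationship between plaintexts.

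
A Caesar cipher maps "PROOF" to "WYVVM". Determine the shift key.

Step 1: Compare first letters: P (position 15) -> W (position 22).
Step 2: Shift = (22 - 15) mod 26 = 7.
The shift value is 7.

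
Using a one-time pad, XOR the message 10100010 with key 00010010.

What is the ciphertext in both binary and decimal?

Step 1: Write out the XOR operation bit by bit:
  Message: 10100010
  Key:     00010010
  XOR:     10110000
Step 2: Convert to decimal: 10110000 = 176.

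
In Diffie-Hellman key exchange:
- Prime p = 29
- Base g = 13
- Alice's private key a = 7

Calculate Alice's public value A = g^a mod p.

Step 1: A = g^a mod p = 13^7 mod 29.
  13^1 mod 29 = 13
  13^2 mod 29 = (13 * 13) mod 29 = 24
  13^3 mod 29 = (24 * 13) mod 29 = 22
  13^4 mod 29 = (22 * 13) mod 29 = 25
  13^5 mod 29 = (25 * 13) mod 29 = 6
  13^6 mod 29 = (6 * 13) mod 29 = 20
  13^7 mod 29 = (20 * 13) mod 29 = 28
Result: A = 28.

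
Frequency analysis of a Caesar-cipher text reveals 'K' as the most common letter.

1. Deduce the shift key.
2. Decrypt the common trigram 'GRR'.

Step 1: In English, 'E' is the most frequent letter (12.7%).
Step 2: The most frequent ciphertext letter is 'K' (position 10).
Step 3: Shift = (10 - 4) mod 26 = 6.
Step 4: Decrypt 'GRR' by shifting back 6:
  G -> A
  R -> L
  R -> L
Step 5: 'GRR' decrypts to 'ALL'.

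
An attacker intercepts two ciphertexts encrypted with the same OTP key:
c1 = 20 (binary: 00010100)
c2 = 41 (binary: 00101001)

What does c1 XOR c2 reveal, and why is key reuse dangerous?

Step 1: c1 XOR c2 = (m1 XOR k) XOR (m2 XOR k).
Step 2: By XOR associativity/commutativity: = m1 XOR m2 XOR k XOR k = m1 XOR m2.
Step 3: 00010100 XOR 00101001 = 00111101 = 61.
Step 4: The key cancels out! An attacker learns m1 XOR m2 = 61, revealing the relationship between plaintexts.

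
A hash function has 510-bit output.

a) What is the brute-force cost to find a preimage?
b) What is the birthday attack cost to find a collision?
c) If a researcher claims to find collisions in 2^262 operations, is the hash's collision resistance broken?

Step 1: Preimage resistance requires brute-force of 2^510 operations.
Step 2: Collision resistance (birthday bound) = 2^(510/2) = 2^255.
Step 3: The claimed attack costs 2^262 operations.
Step 4: Since 2^262 >= 2^255, the claimed attack is no faster than the generic birthday attack, so this does not break collision resistance.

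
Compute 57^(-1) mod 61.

Step 1: We need x such that 57 * x = 1 (mod 61).
Step 2: Using the extended Euclidean algorithm or trial:
  57 * 15 = 855 = 14 * 61 + 1.
Step 3: Since 855 mod 61 = 1, the inverse is x = 15.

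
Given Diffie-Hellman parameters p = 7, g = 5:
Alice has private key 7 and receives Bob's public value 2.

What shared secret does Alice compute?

Step 1: s = B^a mod p = 2^7 mod 7.
  2^1 mod 7 = 2
  2^2 mod 7 = (2 * 2) mod 7 = 4
  2^3 mod 7 = (4 * 2) mod 7 = 1
  2^4 mod 7 = (1 * 2) mod 7 = 2
  2^5 mod 7 = (2 * 2) mod 7 = 4
  2^6 mod 7 = (4 * 2) mod 7 = 1
  2^7 mod 7 = (1 * 2) mod 7 = 2
Result: shared secret = 2.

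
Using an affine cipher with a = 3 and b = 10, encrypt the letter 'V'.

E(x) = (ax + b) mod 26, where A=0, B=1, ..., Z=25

Step 1: Convert 'V' to number: x = 21.
Step 2: E(21) = (3 * 21 + 10) mod 26 = 73 mod 26 = 21.
Step 3: Convert 21 back to letter: V.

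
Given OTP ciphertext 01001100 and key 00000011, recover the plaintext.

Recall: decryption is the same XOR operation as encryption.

Step 1: XOR ciphertext with key:
  Ciphertext: 01001100
  Key:        00000011
  XOR:        01001111
Step 2: Plaintext = 01001111 = 79 in decimal.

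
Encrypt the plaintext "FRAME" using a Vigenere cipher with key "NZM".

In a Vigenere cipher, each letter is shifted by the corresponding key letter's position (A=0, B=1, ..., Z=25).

Step 1: Repeat key to match plaintext length:
  Plaintext: FRAME
  Key:       NZMNZ
Step 2: Encrypt each letter:
  F(5) + N(13) = (5+13) mod 26 = 18 = S
  R(17) + Z(25) = (17+25) mod 26 = 16 = Q
  A(0) + M(12) = (0+12) mod 26 = 12 = M
  M(12) + N(13) = (12+13) mod 26 = 25 = Z
  E(4) + Z(25) = (4+25) mod 26 = 3 = D
Ciphertext: SQMZD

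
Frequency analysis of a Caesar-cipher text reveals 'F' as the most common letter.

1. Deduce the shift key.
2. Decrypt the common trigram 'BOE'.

Step 1: In English, 'E' is the most frequent letter (12.7%).
Step 2: The most frequent ciphertext letter is 'F' (position 5).
Step 3: Shift = (5 - 4) mod 26 = 1.
Step 4: Decrypt 'BOE' by shifting back 1:
  B -> A
  O -> N
  E -> D
Step 5: 'BOE' decrypts to 'AND'.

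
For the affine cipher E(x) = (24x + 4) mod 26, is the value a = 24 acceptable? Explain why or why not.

Step 1: Compute gcd(24, 26).
Step 2: gcd(24, 26) = 2.
Since gcd = 2 != 1, 24 shares a common factor with 26, so it cannot be used.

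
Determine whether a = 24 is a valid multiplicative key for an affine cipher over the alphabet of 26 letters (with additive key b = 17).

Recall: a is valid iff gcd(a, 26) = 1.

Step 1: Compute gcd(24, 26).
Step 2: gcd(24, 26) = 2.
Since gcd = 2 != 1, 24 shares a common factor with 26, so it cannot be used.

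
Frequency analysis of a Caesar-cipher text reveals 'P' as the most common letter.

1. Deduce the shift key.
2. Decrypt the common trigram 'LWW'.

Step 1: In English, 'E' is the most frequent letter (12.7%).
Step 2: The most frequent ciphertext letter is 'P' (position 15).
Step 3: Shift = (15 - 4) mod 26 = 11.
Step 4: Decrypt 'LWW' by shifting back 11:
  L -> A
  W -> L
  W -> L
Step 5: 'LWW' decrypts to 'ALL'.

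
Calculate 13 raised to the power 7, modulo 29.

Step 1: Compute 13^7 mod 29 step by step, reducing modulo 29 at each step.
  13^1 mod 29 = 13
  13^2 mod 29 = (13 * 13) mod 29 = 24
  13^3 mod 29 = (24 * 13) mod 29 = 22
  13^4 mod 29 = (22 * 13) mod 29 = 25
  13^5 mod 29 = (25 * 13) mod 29 = 6
  13^6 mod 29 = (6 * 13) mod 29 = 20
  13^7 mod 29 = (20 * 13) mod 29 = 28
Step 2: Result = 28.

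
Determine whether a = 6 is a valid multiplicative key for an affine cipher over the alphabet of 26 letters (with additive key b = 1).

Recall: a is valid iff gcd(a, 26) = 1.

Step 1: Compute gcd(6, 26).
Step 2: gcd(6, 26) = 2.
Since gcd = 2 != 1, 6 shares a common factor with 26, so it cannot be used.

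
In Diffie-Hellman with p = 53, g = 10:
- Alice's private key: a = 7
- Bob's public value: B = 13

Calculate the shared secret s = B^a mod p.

Step 1: s = B^a mod p = 13^7 mod 53.
  13^1 mod 53 = 13
  13^2 mod 53 = (13 * 13) mod 53 = 10
  13^3 mod 53 = (10 * 13) mod 53 = 24
  13^4 mod 53 = (24 * 13) mod 53 = 47
  13^5 mod 53 = (47 * 13) mod 53 = 28
  13^6 mod 53 = (28 * 13) mod 53 = 46
  13^7 mod 53 = (46 * 13) mod 53 = 15
Result: shared secret = 15.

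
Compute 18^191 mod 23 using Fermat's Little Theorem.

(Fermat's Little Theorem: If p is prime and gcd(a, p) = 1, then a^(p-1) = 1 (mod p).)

Step 1: Since 23 is prime, by Fermat's Little Theorem: 18^22 = 1 (mod 23).
Step 2: Reduce exponent: 191 mod 22 = 15.
Step 3: So 18^191 = 18^15 (mod 23).
Step 4: 18^15 mod 23 = 4.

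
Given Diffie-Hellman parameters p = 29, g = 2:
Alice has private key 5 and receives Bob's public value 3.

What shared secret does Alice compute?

Step 1: s = B^a mod p = 3^5 mod 29.
  3^1 mod 29 = 3
  3^2 mod 29 = (3 * 3) mod 29 = 9
  3^3 mod 29 = (9 * 3) mod 29 = 27
  3^4 mod 29 = (27 * 3) mod 29 = 23
  3^5 mod 29 = (23 * 3) mod 29 = 11
Result: shared secret = 11.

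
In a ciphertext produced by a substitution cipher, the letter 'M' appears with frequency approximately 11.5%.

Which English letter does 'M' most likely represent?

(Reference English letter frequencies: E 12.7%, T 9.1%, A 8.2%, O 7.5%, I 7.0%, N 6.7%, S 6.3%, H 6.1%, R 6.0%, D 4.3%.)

Step 1: The observed frequency is 11.5%.
Step 2: Compare with English frequencies:
  E: 12.7% (difference: 1.2%) <-- closest
  T: 9.1% (difference: 2.4%)
  A: 8.2% (difference: 3.3%)
  O: 7.5% (difference: 4.0%)
  I: 7.0% (difference: 4.5%)
  N: 6.7% (difference: 4.8%)
  S: 6.3% (difference: 5.2%)
  H: 6.1% (difference: 5.4%)
  R: 6.0% (difference: 5.5%)
  D: 4.3% (difference: 7.2%)
Step 3: 'M' most likely represents 'E' (frequency 12.7%).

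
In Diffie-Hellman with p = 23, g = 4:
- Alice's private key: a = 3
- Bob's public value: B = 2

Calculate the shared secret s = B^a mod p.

Step 1: s = B^a mod p = 2^3 mod 23.
  2^1 mod 23 = 2
  2^2 mod 23 = (2 * 2) mod 23 = 4
  2^3 mod 23 = (4 * 2) mod 23 = 8
Result: shared secret = 8.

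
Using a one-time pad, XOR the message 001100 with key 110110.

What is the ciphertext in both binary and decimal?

Step 1: Write out the XOR operation bit by bit:
  Message: 001100
  Key:     110110
  XOR:     111010
Step 2: Convert to decimal: 111010 = 58.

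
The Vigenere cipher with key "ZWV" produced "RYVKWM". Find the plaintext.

Step 1: Extend key: ZWVZWV
Step 2: Decrypt each letter (c - k) mod 26:
  R(17) - Z(25) = (17-25) mod 26 = 18 = S
  Y(24) - W(22) = (24-22) mod 26 = 2 = C
  V(21) - V(21) = (21-21) mod 26 = 0 = A
  K(10) - Z(25) = (10-25) mod 26 = 11 = L
  W(22) - W(22) = (22-22) mod 26 = 0 = A
  M(12) - V(21) = (12-21) mod 26 = 17 = R
Plaintext: SCALAR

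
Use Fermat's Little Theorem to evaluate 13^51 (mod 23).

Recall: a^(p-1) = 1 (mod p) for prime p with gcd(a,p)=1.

Step 1: Since 23 is prime, by Fermat's Little Theorem: 13^22 = 1 (mod 23).
Step 2: Reduce exponent: 51 mod 22 = 7.
Step 3: So 13^51 = 13^7 (mod 23).
Step 4: 13^7 mod 23 = 9.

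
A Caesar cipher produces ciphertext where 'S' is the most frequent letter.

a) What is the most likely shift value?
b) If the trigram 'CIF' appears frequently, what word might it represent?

Step 1: In English, 'E' is the most frequent letter (12.7%).
Step 2: The most frequent ciphertext letter is 'S' (position 18).
Step 3: Shift = (18 - 4) mod 26 = 14.
Step 4: Decrypt 'CIF' by shifting back 14:
  C -> O
  I -> U
  F -> R
Step 5: 'CIF' decrypts to 'OUR'.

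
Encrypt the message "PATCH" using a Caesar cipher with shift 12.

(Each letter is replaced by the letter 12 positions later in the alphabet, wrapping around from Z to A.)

Step 1: For each letter, shift forward by 12 positions (mod 26).
  P (position 15) -> position (15+12) mod 26 = 1 -> B
  A (position 0) -> position (0+12) mod 26 = 12 -> M
  T (position 19) -> position (19+12) mod 26 = 5 -> F
  C (position 2) -> position (2+12) mod 26 = 14 -> O
  H (position 7) -> position (7+12) mod 26 = 19 -> T
Result: BMFOT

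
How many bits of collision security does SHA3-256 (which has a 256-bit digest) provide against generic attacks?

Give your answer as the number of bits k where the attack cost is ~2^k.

Step 1: The hash has a 256-bit output.
Step 2: Collision resistance means it should be infeasible to find any x != y with h(x) = h(y).
By the birthday bound, a generic collision search succeeds after about sqrt(2^256) = 2^(256/2) = 2^128 evaluations.
Step 3: Security level = 128 bits.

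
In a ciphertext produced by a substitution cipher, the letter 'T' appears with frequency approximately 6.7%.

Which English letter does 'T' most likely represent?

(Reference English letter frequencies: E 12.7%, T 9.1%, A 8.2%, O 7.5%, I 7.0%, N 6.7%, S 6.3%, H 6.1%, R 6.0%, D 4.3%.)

Step 1: The observed frequency is 6.7%.
Step 2: Compare with English frequencies:
  E: 12.7% (difference: 6.0%)
  T: 9.1% (difference: 2.4%)
  A: 8.2% (difference: 1.5%)
  O: 7.5% (difference: 0.8%)
  I: 7.0% (difference: 0.3%)
  N: 6.7% (difference: 0.0%) <-- closest
  S: 6.3% (difference: 0.4%)
  H: 6.1% (difference: 0.6%)
  R: 6.0% (difference: 0.7%)
  D: 4.3% (difference: 2.4%)
Step 3: 'T' most likely represents 'N' (frequency 6.7%).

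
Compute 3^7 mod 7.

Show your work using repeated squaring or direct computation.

Step 1: Compute 3^7 mod 7 step by step, reducing modulo 7 at each step.
  3^1 mod 7 = 3
  3^2 mod 7 = (3 * 3) mod 7 = 2
  3^3 mod 7 = (2 * 3) mod 7 = 6
  3^4 mod 7 = (6 * 3) mod 7 = 4
  3^5 mod 7 = (4 * 3) mod 7 = 5
  3^6 mod 7 = (5 * 3) mod 7 = 1
  3^7 mod 7 = (1 * 3) mod 7 = 3
Step 2: Result = 3.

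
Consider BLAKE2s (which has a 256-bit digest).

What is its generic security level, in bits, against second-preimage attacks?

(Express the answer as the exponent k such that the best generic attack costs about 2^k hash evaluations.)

Step 1: The hash has a 256-bit output.
Step 2: Second-preimage resistance means: given a specific input x, it should be infeasible to find a different y with h(y) = h(x).
With a 256-bit output, a generic search for a second preimage costs about 2^256 evaluations (each trial matches the fixed target with probability 2^-256).
Step 3: Security level = 256 bits.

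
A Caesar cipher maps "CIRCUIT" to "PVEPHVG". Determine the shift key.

Step 1: Compare first letters: C (position 2) -> P (position 15).
Step 2: Shift = (15 - 2) mod 26 = 13.
The shift value is 13.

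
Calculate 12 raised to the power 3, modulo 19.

Step 1: Compute 12^3 mod 19 step by step, reducing modulo 19 at each step.
  12^1 mod 19 = 12
  12^2 mod 19 = (12 * 12) mod 19 = 11
  12^3 mod 19 = (11 * 12) mod 19 = 18
Step 2: Result = 18.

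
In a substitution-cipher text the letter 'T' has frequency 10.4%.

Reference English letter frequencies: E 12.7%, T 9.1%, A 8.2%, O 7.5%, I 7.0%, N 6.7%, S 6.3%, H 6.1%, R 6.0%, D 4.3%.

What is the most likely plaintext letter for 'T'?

Step 1: The observed frequency is 10.4%.
Step 2: Compare with English frequencies:
  E: 12.7% (difference: 2.3%)
  T: 9.1% (difference: 1.3%) <-- closest
  A: 8.2% (difference: 2.2%)
  O: 7.5% (difference: 2.9%)
  I: 7.0% (difference: 3.4%)
  N: 6.7% (difference: 3.7%)
  S: 6.3% (difference: 4.1%)
  H: 6.1% (difference: 4.3%)
  R: 6.0% (difference: 4.4%)
  D: 4.3% (difference: 6.1%)
Step 3: 'T' most likely represents 'T' (frequency 9.1%).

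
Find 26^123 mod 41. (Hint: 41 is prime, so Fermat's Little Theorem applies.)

Step 1: Since 41 is prime, by Fermat's Little Theorem: 26^40 = 1 (mod 41).
Step 2: Reduce exponent: 123 mod 40 = 3.
Step 3: So 26^123 = 26^3 (mod 41).
Step 4: 26^3 mod 41 = 28.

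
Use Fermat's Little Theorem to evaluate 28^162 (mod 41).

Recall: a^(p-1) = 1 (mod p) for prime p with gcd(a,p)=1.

Step 1: Since 41 is prime, by Fermat's Little Theorem: 28^40 = 1 (mod 41).
Step 2: Reduce exponent: 162 mod 40 = 2.
Step 3: So 28^162 = 28^2 (mod 41).
Step 4: 28^2 mod 41 = 5.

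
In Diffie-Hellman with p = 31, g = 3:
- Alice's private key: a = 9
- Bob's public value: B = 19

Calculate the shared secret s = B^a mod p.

Step 1: s = B^a mod p = 19^9 mod 31.
  19^1 mod 31 = 19
  19^2 mod 31 = (19 * 19) mod 31 = 20
  19^3 mod 31 = (20 * 19) mod 31 = 8
  19^4 mod 31 = (8 * 19) mod 31 = 28
  19^5 mod 31 = (28 * 19) mod 31 = 5
  19^6 mod 31 = (5 * 19) mod 31 = 2
  19^7 mod 31 = (2 * 19) mod 31 = 7
  19^8 mod 31 = (7 * 19) mod 31 = 9
  19^9 mod 31 = (9 * 19) mod 31 = 16
Result: shared secret = 16.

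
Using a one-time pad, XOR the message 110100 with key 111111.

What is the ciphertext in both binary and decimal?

Step 1: Write out the XOR operation bit by bit:
  Message: 110100
  Key:     111111
  XOR:     001011
Step 2: Convert to decimal: 001011 = 11.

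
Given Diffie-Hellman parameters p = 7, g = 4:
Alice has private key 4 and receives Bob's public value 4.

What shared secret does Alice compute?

Step 1: s = B^a mod p = 4^4 mod 7.
  4^1 mod 7 = 4
  4^2 mod 7 = (4 * 4) mod 7 = 2
  4^3 mod 7 = (2 * 4) mod 7 = 1
  4^4 mod 7 = (1 * 4) mod 7 = 4
Result: shared secret = 4.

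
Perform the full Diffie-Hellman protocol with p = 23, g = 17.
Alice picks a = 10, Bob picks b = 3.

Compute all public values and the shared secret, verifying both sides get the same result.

Step 1: A = g^a mod p = 17^10 mod 23 = 4.
Step 2: B = g^b mod p = 17^3 mod 23 = 14.
Step 3: Alice computes s = B^a mod p = 14^10 mod 23 = 18.
Step 4: Bob computes s = A^b mod p = 4^3 mod 23 = 18.
Both sides agree: shared secret = 18.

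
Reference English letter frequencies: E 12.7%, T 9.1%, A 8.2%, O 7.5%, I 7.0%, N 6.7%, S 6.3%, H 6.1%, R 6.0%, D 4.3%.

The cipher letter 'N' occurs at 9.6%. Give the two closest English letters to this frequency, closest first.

Step 1: Observed frequency of 'N' is 9.6%.
Step 2: Compute distances to each reference frequency and sort:
  T (9.1%): difference = 0.5% <-- BEST
  A (8.2%): difference = 1.4% <-- RUNNER-UP
  O (7.5%): difference = 2.1%
  I (7.0%): difference = 2.6%
  N (6.7%): difference = 2.9%
Step 3: Most likely is 'T' (9.1%, diff 0.5%); second most likely is 'A' (8.2%, diff 1.4%).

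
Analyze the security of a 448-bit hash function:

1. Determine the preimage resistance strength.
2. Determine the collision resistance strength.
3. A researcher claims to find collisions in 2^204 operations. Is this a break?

Step 1: Preimage resistance requires brute-force of 2^448 operations.
Step 2: Collision resistance (birthday bound) = 2^(448/2) = 2^224.
Step 3: The claimed attack costs 2^204 operations.
Step 4: Since 2^204 < 2^224, the claimed attack beats the generic birthday bound, so collision resistance is broken.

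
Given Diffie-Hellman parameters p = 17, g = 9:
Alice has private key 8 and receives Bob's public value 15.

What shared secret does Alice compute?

Step 1: s = B^a mod p = 15^8 mod 17.
  15^1 mod 17 = 15
  15^2 mod 17 = (15 * 15) mod 17 = 4
  15^3 mod 17 = (4 * 15) mod 17 = 9
  15^4 mod 17 = (9 * 15) mod 17 = 16
  15^5 mod 17 = (16 * 15) mod 17 = 2
  15^6 mod 17 = (2 * 15) mod 17 = 13
  15^7 mod 17 = (13 * 15) mod 17 = 8
  15^8 mod 17 = (8 * 15) mod 17 = 1
Result: shared secret = 1.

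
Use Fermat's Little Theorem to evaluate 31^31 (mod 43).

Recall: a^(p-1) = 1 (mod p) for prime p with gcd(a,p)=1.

Step 1: Since 43 is prime, by Fermat's Little Theorem: 31^42 = 1 (mod 43).
Step 2: Reduce exponent: 31 mod 42 = 31.
Step 3: So 31^31 = 31^31 (mod 43).
Step 4: 31^31 mod 43 = 38.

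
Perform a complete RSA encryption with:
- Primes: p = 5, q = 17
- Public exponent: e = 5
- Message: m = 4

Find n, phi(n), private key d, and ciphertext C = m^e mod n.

Step 1: n = 5 * 17 = 85.
Step 2: phi(n) = (5-1)(17-1) = 4 * 16 = 64.
Step 3: Find d = 5^(-1) mod 64 = 13.
  Verify: 5 * 13 = 65 = 1 (mod 64).
Step 4: C = 4^5 mod 85 = 4.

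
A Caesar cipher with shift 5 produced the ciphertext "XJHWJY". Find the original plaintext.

Step 1: Reverse the shift by subtracting 5 from each letter position.
  X (position 23) -> position (23-5) mod 26 = 18 -> S
  J (position 9) -> position (9-5) mod 26 = 4 -> E
  H (position 7) -> position (7-5) mod 26 = 2 -> C
  W (position 22) -> position (22-5) mod 26 = 17 -> R
  J (position 9) -> position (9-5) mod 26 = 4 -> E
  Y (position 24) -> position (24-5) mod 26 = 19 -> T
Decrypted message: SECRET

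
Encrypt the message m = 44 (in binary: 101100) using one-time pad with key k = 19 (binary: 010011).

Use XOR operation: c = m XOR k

Step 1: Write out the XOR operation bit by bit:
  Message: 101100
  Key:     010011
  XOR:     111111
Step 2: Convert to decimal: 111111 = 63.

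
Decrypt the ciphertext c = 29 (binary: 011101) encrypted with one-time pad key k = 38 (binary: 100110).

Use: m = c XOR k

Step 1: XOR ciphertext with key:
  Ciphertext: 011101
  Key:        100110
  XOR:        111011
Step 2: Plaintext = 111011 = 59 in decimal.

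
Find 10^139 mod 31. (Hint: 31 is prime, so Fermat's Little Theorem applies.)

Step 1: Since 31 is prime, by Fermat's Little Theorem: 10^30 = 1 (mod 31).
Step 2: Reduce exponent: 139 mod 30 = 19.
Step 3: So 10^139 = 10^19 (mod 31).
Step 4: 10^19 mod 31 = 18.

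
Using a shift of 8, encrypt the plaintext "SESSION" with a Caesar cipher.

Step 1: For each letter, shift forward by 8 positions (mod 26).
  S (position 18) -> position (18+8) mod 26 = 0 -> A
  E (position 4) -> position (4+8) mod 26 = 12 -> M
  S (position 18) -> position (18+8) mod 26 = 0 -> A
  S (position 18) -> position (18+8) mod 26 = 0 -> A
  I (position 8) -> position (8+8) mod 26 = 16 -> Q
  O (position 14) -> position (14+8) mod 26 = 22 -> W
  N (position 13) -> position (13+8) mod 26 = 21 -> V
Result: AMAAQWV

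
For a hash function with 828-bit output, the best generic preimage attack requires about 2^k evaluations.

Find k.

Step 1: The hash has a 828-bit output.
Step 2: Preimage resistance means: given a digest h(x), it should be infeasible to find any input that hashes to it.
With a 828-bit output there are 2^828 possible digests, so a generic brute-force preimage search costs about 2^828 evaluations.
Step 3: Security level = 828 bits.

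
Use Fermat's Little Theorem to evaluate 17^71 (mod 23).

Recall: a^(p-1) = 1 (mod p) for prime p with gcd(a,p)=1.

Step 1: Since 23 is prime, by Fermat's Little Theorem: 17^22 = 1 (mod 23).
Step 2: Reduce exponent: 71 mod 22 = 5.
Step 3: So 17^71 = 17^5 (mod 23).
Step 4: 17^5 mod 23 = 21.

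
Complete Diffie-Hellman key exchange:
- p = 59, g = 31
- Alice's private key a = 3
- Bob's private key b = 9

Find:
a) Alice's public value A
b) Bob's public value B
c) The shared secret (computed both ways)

Step 1: A = g^a mod p = 31^3 mod 59 = 55.
Step 2: B = g^b mod p = 31^9 mod 59 = 54.
Step 3: Alice computes s = B^a mod p = 54^3 mod 59 = 52.
Step 4: Bob computes s = A^b mod p = 55^9 mod 59 = 52.
Both sides agree: shared secret = 52.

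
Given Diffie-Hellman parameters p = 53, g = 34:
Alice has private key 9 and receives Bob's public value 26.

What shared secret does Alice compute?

Step 1: s = B^a mod p = 26^9 mod 53.
  26^1 mod 53 = 26
  26^2 mod 53 = (26 * 26) mod 53 = 40
  26^3 mod 53 = (40 * 26) mod 53 = 33
  26^4 mod 53 = (33 * 26) mod 53 = 10
  26^5 mod 53 = (10 * 26) mod 53 = 48
  26^6 mod 53 = (48 * 26) mod 53 = 29
  26^7 mod 53 = (29 * 26) mod 53 = 12
  26^8 mod 53 = (12 * 26) mod 53 = 47
  26^9 mod 53 = (47 * 26) mod 53 = 3
Result: shared secret = 3.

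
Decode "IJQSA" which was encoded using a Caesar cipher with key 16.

Step 1: Reverse the shift by subtracting 16 from each letter position.
  I (position 8) -> position (8-16) mod 26 = 18 -> S
  J (position 9) -> position (9-16) mod 26 = 19 -> T
  Q (position 16) -> position (16-16) mod 26 = 0 -> A
  S (position 18) -> position (18-16) mod 26 = 2 -> C
  A (position 0) -> position (0-16) mod 26 = 10 -> K
Decrypted message: STACK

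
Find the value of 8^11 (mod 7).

Step 1: Compute 8^11 mod 7 step by step, reducing modulo 7 at each step.
  8^1 mod 7 = 1
  8^2 mod 7 = (1 * 8) mod 7 = 1
  8^3 mod 7 = (1 * 8) mod 7 = 1
  8^4 mod 7 = (1 * 8) mod 7 = 1
  8^5 mod 7 = (1 * 8) mod 7 = 1
  8^6 mod 7 = (1 * 8) mod 7 = 1
  8^7 mod 7 = (1 * 8) mod 7 = 1
  8^8 mod 7 = (1 * 8) mod 7 = 1
  8^9 mod 7 = (1 * 8) mod 7 = 1
  8^10 mod 7 = (1 * 8) mod 7 = 1
  8^11 mod 7 = (1 * 8) mod 7 = 1
Step 2: Result = 1.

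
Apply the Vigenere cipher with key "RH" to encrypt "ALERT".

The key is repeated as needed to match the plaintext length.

Step 1: Repeat key to match plaintext length:
  Plaintext: ALERT
  Key:       RHRHR
Step 2: Encrypt each letter:
  A(0) + R(17) = (0+17) mod 26 = 17 = R
  L(11) + H(7) = (11+7) mod 26 = 18 = S
  E(4) + R(17) = (4+17) mod 26 = 21 = V
  R(17) + H(7) = (17+7) mod 26 = 24 = Y
  T(19) + R(17) = (19+17) mod 26 = 10 = K
Ciphertext: RSVYK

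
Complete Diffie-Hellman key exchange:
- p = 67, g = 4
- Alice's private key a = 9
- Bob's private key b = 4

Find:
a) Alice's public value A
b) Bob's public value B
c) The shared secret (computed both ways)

Step 1: A = g^a mod p = 4^9 mod 67 = 40.
Step 2: B = g^b mod p = 4^4 mod 67 = 55.
Step 3: Alice computes s = B^a mod p = 55^9 mod 67 = 64.
Step 4: Bob computes s = A^b mod p = 40^4 mod 67 = 64.
Both sides agree: shared secret = 64.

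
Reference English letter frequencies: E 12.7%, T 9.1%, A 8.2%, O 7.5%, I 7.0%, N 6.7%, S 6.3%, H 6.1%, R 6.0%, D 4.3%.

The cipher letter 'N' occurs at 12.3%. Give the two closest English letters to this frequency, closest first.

Step 1: Observed frequency of 'N' is 12.3%.
Step 2: Compute distances to each reference frequency and sort:
  E (12.7%): difference = 0.4% <-- BEST
  T (9.1%): difference = 3.2% <-- RUNNER-UP
  A (8.2%): difference = 4.1%
  O (7.5%): difference = 4.8%
  I (7.0%): difference = 5.3%
Step 3: Most likely is 'E' (12.7%, diff 0.4%); second most likely is 'T' (9.1%, diff 3.2%).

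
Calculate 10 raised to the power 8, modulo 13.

Step 1: Compute 10^8 mod 13 step by step, reducing modulo 13 at each step.
  10^1 mod 13 = 10
  10^2 mod 13 = (10 * 10) mod 13 = 9
  10^3 mod 13 = (9 * 10) mod 13 = 12
  10^4 mod 13 = (12 * 10) mod 13 = 3
  10^5 mod 13 = (3 * 10) mod 13 = 4
  10^6 mod 13 = (4 * 10) mod 13 = 1
  10^7 mod 13 = (1 * 10) mod 13 = 10
  10^8 mod 13 = (10 * 10) mod 13 = 9
Step 2: Result = 9.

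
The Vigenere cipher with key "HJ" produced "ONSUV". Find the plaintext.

Step 1: Extend key: HJHJH
Step 2: Decrypt each letter (c - k) mod 26:
  O(14) - H(7) = (14-7) mod 26 = 7 = H
  N(13) - J(9) = (13-9) mod 26 = 4 = E
  S(18) - H(7) = (18-7) mod 26 = 11 = L
  U(20) - J(9) = (20-9) mod 26 = 11 = L
  V(21) - H(7) = (21-7) mod 26 = 14 = O
Plaintext: HELLO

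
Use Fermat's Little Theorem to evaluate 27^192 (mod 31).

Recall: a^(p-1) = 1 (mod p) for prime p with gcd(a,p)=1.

Step 1: Since 31 is prime, by Fermat's Little Theorem: 27^30 = 1 (mod 31).
Step 2: Reduce exponent: 192 mod 30 = 12.
Step 3: So 27^192 = 27^12 (mod 31).
Step 4: 27^12 mod 31 = 16.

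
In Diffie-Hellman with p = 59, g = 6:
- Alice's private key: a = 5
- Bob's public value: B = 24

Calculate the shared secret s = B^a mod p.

Step 1: s = B^a mod p = 24^5 mod 59.
  24^1 mod 59 = 24
  24^2 mod 59 = (24 * 24) mod 59 = 45
  24^3 mod 59 = (45 * 24) mod 59 = 18
  24^4 mod 59 = (18 * 24) mod 59 = 19
  24^5 mod 59 = (19 * 24) mod 59 = 43
Result: shared secret = 43.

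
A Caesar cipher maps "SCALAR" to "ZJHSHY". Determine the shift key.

Step 1: Compare first letters: S (position 18) -> Z (position 25).
Step 2: Shift = (25 - 18) mod 26 = 7.
The shift value is 7.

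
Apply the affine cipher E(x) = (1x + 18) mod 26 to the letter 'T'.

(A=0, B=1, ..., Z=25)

Step 1: Convert 'T' to number: x = 19.
Step 2: E(19) = (1 * 19 + 18) mod 26 = 37 mod 26 = 11.
Step 3: Convert 11 back to letter: L.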